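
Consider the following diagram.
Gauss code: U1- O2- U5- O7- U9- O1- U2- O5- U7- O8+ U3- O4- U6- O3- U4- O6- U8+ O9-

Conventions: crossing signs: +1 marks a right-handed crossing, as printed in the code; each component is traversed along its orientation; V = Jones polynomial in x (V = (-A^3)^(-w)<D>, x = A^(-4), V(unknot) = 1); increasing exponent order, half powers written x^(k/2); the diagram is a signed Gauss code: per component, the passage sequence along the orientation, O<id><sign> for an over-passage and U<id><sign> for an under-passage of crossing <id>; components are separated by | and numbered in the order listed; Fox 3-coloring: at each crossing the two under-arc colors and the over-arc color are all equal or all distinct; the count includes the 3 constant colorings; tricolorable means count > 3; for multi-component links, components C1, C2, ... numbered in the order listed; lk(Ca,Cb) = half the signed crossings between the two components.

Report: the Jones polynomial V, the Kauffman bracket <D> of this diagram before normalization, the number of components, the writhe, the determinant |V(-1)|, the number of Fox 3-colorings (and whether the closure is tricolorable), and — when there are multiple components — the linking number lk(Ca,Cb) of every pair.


V = x^-11 - 2x^-10 + 2x^-9 - 3x^-8 + 2x^-7 - 2x^-6 + 2x^-5 + x^-3
<D> = -A^-9 - 2A^-1 + 2A^3 - 2A^7 + 3A^11 - 2A^15 + 2A^19 - A^23 (w = -7)
1 component over 9 crossings, w = -7
9 Fox colorings among 3^9, |V(-1)| = 15: tricolorable
why: the span of V is 8, forcing >= 8 crossings in any diagram


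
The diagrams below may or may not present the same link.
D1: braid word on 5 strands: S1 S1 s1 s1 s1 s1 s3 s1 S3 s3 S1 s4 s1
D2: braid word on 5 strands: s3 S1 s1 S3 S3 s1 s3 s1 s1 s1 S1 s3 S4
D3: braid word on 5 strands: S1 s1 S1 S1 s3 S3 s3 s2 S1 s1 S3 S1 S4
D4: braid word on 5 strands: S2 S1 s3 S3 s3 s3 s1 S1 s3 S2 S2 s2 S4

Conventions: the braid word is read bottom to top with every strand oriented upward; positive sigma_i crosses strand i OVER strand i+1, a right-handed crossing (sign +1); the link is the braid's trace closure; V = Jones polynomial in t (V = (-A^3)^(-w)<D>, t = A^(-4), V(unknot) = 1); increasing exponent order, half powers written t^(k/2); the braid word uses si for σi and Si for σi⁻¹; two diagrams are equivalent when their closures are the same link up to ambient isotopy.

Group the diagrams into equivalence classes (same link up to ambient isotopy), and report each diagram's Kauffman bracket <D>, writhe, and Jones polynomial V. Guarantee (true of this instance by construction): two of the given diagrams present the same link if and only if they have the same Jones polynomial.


grouping into links: {D1, D2} | {D3} | {D4}
V(D1) = -t^(1/2) - t^(3/2) - t^(5/2) + t^(9/2)  (w +5, c 13, <D> = -A^-3 + A^5 + A^9 + A^13)
V(D2) = -t^(1/2) - t^(3/2) - t^(5/2) + t^(9/2)  [13 crossings, <D> = -A^-9 + A^-1 + A^3 + A^7, w = +3]
D3 (bracket A^-7 + A^-3 + A - A^9; 13 crossings at w = -3): V = t^(-9/2) - t^(-5/2) - t^(-3/2) - t^(-1/2)
V(D4) = -t^(-3/2) - 2t^(1/2) + t^(3/2) - t^(5/2) + t^(7/2)  [13 crossings, <D> = -A^-17 + A^-13 - A^-9 + 2A^-5 + A^3, w = -1]
why: 3 values of V(t) split the 4 diagrams


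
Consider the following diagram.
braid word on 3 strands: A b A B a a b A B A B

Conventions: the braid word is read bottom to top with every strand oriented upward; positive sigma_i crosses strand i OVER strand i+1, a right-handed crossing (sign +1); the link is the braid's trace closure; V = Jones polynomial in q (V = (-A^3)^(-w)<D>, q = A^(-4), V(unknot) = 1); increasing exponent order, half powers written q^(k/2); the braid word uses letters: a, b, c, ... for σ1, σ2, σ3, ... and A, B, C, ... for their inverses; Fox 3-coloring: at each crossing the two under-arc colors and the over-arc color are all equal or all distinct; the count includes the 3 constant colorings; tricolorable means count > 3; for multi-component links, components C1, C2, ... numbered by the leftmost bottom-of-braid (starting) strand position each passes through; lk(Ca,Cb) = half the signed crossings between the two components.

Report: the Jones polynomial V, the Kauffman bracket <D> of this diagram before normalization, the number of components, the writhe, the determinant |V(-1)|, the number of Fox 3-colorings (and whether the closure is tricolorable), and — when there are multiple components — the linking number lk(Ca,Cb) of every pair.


V(q) = q^(-11/2) - q^(-9/2) + q^(-7/2) - 2q^(-5/2) + q^(-3/2) - 2q^(-1/2)
bracket: 2A^-7 - A^-3 + 2A - A^5 + A^9 - A^13, w = -3
2 components, writhe -3, over 11 crossings
lk(C1,C2) = 0
det 8, colorings 3 of 3^11 — not tricolorable
observation: w = -3 shifts under R1 moves; the (-A^3)^(3) factor cancels that in V


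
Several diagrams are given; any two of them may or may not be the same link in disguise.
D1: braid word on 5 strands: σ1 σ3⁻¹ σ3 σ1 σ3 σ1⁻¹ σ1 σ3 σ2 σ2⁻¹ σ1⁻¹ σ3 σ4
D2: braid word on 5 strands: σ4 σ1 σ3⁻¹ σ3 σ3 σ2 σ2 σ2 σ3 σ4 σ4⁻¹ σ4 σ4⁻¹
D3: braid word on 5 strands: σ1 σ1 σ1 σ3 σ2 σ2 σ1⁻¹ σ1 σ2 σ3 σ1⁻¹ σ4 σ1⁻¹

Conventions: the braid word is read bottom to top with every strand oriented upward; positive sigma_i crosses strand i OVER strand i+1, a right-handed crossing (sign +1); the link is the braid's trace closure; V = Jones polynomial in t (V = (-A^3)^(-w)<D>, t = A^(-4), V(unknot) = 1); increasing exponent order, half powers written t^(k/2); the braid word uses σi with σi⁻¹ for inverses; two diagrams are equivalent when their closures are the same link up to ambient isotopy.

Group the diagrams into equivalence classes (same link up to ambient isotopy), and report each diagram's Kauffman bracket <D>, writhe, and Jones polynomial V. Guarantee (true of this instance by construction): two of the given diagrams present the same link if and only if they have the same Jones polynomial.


grouping into links: {D1} | {D2, D3}
V(D1) = -t^(1/2) - t^(3/2) - t^(5/2) + t^(9/2)  (w +5, c 13, <D> = -A^-3 + A^5 + A^9 + A^13)
V(D2) = -t^(3/2) - 2t^(7/2) + t^(9/2) - t^(11/2) + t^(13/2)  (w +7, c 13, <D> = -A^-5 + A^-1 - A^3 + 2A^7 + A^15)
V(D3) = -t^(3/2) - 2t^(7/2) + t^(9/2) - t^(11/2) + t^(13/2)  (w +7, c 13, <D> = -A^-5 + A^-1 - A^3 + 2A^7 + A^15)
key observation: 2 classes among 3 diagrams; unequal V(t) rules out equality


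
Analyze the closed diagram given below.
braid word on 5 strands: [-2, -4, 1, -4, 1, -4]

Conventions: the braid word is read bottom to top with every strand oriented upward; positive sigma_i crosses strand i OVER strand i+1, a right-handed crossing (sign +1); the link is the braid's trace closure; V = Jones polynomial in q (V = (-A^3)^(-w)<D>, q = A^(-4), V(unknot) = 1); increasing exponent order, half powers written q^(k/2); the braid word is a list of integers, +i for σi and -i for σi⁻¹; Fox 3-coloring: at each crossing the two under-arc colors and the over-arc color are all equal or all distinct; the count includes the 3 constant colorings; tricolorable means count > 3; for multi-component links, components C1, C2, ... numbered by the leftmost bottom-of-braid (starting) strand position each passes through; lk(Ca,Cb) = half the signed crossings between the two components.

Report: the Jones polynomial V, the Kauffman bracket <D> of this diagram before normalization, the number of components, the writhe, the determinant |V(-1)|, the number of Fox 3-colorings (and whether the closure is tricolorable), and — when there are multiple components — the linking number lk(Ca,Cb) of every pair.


V = -q^-4 + q^-1 + 2 + q + q^2
<D> = A^-14 + A^-10 + 2A^-6 + A^-2 - A^10 (w = -2)
3 components over 6 crossings, w = -2
lk(C1,C2): +1
lk(C1,C3) = 0
linking number lk(C2,C3) = 0
27 Fox colorings among 3^6, |V(-1)| = 0: tricolorable
why: w = -2 (over 6 crossings) is diagram-only; (-A^3)^(2) removes it from V


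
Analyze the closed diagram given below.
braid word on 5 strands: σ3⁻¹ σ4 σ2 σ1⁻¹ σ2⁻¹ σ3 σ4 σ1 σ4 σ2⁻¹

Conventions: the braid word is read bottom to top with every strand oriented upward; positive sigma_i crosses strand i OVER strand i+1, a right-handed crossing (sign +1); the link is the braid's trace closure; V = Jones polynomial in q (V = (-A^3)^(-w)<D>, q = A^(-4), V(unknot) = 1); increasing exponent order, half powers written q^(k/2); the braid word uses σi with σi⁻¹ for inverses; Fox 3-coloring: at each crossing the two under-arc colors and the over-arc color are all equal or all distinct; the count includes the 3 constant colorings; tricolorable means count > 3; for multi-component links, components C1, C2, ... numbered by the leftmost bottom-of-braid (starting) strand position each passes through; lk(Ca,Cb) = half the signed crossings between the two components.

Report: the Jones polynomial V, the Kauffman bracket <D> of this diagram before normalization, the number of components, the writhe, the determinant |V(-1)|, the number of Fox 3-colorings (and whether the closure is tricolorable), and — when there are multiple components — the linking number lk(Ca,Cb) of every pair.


V(q) = q + q^3 - q^4
bracket: -A^-10 + A^-6 + A^2, w = +2
1 component, writhe +2, over 10 crossings
det 3, colorings 9 of 3^10 — tricolorable
observation: w = +2 shifts under R1 moves; the (-A^3)^(-2) factor cancels that in V


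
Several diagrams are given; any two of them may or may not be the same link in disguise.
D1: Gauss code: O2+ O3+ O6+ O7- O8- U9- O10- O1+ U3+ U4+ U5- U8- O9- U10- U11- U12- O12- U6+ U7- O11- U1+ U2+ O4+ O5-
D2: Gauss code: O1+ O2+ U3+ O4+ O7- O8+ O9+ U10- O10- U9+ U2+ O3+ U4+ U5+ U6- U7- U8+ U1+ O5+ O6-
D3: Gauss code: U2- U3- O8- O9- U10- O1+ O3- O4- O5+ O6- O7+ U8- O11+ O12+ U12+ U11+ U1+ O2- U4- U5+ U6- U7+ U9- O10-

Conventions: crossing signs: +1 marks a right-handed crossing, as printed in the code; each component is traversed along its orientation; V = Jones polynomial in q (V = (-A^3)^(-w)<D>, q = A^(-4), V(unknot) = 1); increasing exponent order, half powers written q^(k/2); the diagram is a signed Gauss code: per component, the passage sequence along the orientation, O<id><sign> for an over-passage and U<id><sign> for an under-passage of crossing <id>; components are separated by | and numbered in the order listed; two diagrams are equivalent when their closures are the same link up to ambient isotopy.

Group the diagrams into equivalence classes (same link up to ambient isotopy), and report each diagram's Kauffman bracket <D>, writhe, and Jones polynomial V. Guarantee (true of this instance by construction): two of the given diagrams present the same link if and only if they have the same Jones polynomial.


equivalence classes: {D1} | {D2} | {D3}
D1 (bracket A^-6; 12 crossings at w = -2): V = 1
V(D2) = q + q^3 - q^4  (w +4, c 10, <D> = -A^-4 + 1 + A^8)
V(D3) = -q^-6 + q^-5 - q^-4 + 2q^-3 - q^-2 + q^-1  (w -2, c 12, <D> = A^-2 - A^2 + 2A^6 - A^10 + A^14 - A^18)
observation: V(q) takes 3 values over 3 diagrams, fixing the grouping


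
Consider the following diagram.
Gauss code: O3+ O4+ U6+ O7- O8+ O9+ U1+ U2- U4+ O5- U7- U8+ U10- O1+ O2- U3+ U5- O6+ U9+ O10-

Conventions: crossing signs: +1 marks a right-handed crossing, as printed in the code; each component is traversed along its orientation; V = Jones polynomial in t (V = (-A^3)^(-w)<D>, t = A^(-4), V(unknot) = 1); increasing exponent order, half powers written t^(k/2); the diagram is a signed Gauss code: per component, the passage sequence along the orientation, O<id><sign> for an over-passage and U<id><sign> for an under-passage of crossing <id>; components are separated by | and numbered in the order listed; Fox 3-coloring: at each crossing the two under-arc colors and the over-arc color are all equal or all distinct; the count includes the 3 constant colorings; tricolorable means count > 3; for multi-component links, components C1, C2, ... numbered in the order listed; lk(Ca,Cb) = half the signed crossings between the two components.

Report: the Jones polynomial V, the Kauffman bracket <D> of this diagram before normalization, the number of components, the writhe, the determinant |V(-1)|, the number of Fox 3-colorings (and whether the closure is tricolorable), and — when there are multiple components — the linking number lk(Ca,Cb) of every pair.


V(t) = t + t^3 - t^4
bracket: -A^-10 + A^-6 + A^2, w = +2
1 component, writhe +2, over 10 crossings
det 3, colorings 9 of 3^10 — tricolorable
observation: |V(-1)| = 3: so tricolorable, since 3 divides 3


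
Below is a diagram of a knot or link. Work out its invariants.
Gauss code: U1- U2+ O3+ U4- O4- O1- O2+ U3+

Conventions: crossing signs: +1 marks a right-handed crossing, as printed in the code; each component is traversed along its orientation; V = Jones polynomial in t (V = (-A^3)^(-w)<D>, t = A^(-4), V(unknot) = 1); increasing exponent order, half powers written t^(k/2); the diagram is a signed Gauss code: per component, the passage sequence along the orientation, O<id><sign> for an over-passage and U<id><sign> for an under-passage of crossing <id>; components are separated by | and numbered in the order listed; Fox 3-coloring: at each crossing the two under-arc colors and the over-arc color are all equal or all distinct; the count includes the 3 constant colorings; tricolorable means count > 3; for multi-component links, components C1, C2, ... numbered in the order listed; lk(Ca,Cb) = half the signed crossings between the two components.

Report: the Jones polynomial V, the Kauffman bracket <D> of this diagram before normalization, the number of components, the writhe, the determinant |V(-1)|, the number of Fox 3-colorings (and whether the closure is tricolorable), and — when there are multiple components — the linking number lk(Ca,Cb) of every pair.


V = 1
<D> = 1 (w = 0)
1 component over 4 crossings, w = 0
3 Fox colorings among 3^4, |V(-1)| = 1: not tricolorable
why: |V(-1)| = 1: so not tricolorable, since 3 does not divide 1


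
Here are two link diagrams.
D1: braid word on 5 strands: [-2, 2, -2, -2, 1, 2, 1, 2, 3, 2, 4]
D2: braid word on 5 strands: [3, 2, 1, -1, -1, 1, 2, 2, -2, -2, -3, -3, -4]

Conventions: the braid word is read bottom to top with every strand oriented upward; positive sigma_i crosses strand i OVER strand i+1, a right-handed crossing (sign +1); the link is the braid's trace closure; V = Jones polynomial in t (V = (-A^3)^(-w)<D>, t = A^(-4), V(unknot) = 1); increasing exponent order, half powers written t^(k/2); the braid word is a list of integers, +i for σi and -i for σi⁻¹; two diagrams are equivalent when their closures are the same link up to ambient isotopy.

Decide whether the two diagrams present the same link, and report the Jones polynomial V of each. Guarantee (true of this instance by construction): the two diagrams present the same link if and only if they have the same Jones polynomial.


equivalent: no
D1 (bracket A^5 + A^13; 11 crossings at w = +5): V = -t^(1/2) - t^(5/2)
V(D2) = -t^(-1/2) - t^(1/2)  (w -1, c 13, <D> = A^-5 + A^-1)
key observation: comparing 2 Jones polynomials yields 2 groups


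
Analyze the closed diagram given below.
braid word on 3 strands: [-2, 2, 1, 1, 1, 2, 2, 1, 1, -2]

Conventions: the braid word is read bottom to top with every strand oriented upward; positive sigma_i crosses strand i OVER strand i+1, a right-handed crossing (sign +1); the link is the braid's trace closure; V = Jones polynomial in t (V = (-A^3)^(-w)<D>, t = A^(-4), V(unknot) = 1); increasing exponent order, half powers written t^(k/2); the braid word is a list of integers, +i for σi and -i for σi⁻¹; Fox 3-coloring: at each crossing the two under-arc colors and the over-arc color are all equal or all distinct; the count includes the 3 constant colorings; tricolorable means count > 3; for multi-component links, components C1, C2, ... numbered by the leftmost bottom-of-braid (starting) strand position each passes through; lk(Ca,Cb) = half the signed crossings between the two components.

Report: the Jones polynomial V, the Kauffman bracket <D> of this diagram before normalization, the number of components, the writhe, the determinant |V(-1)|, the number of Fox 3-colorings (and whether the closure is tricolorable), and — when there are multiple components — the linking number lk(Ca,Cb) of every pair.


V = t^2 - t^3 + 3t^4 - 3t^5 + 3t^6 - 3t^7 + 2t^8 - t^9
<D> = -A^-18 + 2A^-14 - 3A^-10 + 3A^-6 - 3A^-2 + 3A^2 - A^6 + A^10 (w = +6)
1 component over 10 crossings, w = +6
3 Fox colorings among 3^10, |V(-1)| = 17: not tricolorable
why: w = +6 shifts under R1 moves; the (-A^3)^(-6) factor cancels that in V


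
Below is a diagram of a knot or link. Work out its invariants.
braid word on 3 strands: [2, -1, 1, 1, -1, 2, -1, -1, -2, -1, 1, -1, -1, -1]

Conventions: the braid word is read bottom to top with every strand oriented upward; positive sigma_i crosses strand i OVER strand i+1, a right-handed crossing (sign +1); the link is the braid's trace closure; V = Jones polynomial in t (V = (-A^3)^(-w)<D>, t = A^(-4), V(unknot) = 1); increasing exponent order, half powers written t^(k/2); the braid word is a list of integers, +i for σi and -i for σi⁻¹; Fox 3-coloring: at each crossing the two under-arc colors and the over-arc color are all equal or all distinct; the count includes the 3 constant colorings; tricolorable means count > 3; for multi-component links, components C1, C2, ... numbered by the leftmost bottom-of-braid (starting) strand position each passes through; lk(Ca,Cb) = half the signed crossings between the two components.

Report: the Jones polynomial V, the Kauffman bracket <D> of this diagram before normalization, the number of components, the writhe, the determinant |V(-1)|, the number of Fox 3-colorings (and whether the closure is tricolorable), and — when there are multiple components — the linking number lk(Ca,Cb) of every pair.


V = -t^-6 + t^-5 - t^-4 + 2t^-3 - t^-2 + t^-1
<D> = A^-8 - A^-4 + 2 - A^4 + A^8 - A^12 (w = -4)
1 component over 14 crossings, w = -4
3 Fox colorings among 3^14, |V(-1)| = 7: not tricolorable
why: |V(-1)| = 7: so not tricolorable, since 3 does not divide 7


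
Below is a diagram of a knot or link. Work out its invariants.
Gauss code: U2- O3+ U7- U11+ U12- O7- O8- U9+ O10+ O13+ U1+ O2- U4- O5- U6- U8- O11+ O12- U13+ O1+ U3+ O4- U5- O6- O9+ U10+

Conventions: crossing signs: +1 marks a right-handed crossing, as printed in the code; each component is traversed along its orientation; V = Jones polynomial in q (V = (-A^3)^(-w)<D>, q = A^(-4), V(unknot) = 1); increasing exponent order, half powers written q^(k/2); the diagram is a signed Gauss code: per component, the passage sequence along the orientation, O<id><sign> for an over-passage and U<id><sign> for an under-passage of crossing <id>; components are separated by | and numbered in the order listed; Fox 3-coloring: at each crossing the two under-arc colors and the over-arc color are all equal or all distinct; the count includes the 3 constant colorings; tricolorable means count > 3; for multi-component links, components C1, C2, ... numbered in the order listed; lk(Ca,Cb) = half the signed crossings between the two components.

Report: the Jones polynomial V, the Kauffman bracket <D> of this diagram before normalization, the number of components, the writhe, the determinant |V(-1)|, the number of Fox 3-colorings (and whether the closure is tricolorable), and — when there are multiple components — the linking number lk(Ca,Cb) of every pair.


V(q) = q^-4 - 3q^-3 + 5q^-2 - 6q^-1 + 7 - 6q + 5q^2 - 3q^3 + q^4
bracket: -A^-19 + 3A^-15 - 5A^-11 + 6A^-7 - 7A^-3 + 6A - 5A^5 + 3A^9 - A^13, w = -1
1 component, writhe -1, over 13 crossings
det 37, colorings 3 of 3^13 — not tricolorable
observation: det 37 = |V(-1)|; not divisible by 3, so not tricolorable


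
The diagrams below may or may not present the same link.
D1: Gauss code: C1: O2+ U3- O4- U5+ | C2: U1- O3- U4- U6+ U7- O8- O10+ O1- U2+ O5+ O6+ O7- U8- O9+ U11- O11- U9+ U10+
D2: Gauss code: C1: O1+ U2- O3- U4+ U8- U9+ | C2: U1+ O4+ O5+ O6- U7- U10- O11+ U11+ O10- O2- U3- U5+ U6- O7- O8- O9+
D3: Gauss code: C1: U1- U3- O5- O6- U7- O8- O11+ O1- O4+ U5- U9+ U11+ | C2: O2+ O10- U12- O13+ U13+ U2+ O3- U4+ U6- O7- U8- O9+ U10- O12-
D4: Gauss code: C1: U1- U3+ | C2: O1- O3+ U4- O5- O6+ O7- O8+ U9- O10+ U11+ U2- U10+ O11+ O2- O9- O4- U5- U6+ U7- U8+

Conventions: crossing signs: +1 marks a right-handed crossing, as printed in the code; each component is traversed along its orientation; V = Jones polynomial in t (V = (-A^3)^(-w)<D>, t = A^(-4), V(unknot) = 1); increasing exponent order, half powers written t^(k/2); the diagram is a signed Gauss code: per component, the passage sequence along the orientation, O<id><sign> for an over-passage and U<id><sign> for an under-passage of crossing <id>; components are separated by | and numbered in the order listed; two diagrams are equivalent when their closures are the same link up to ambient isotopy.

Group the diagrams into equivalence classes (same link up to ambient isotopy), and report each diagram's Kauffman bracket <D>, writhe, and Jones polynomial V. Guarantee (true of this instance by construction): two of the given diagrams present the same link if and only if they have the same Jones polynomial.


grouping into links: {D1, D2} | {D3} | {D4}
V(D1) = t^(-7/2) - 2t^(-5/2) + t^(-3/2) - 2t^(-1/2) + t^(1/2) - t^(3/2)  (w -1, c 11, <D> = A^-9 - A^-5 + 2A^-1 - A^3 + 2A^7 - A^11)
D2 (bracket A^-9 - A^-5 + 2A^-1 - A^3 + 2A^7 - A^11; 11 crossings at w = -1): V = t^(-7/2) - 2t^(-5/2) + t^(-3/2) - 2t^(-1/2) + t^(1/2) - t^(3/2)
V(D3) = -t^(-5/2) - t^(-1/2)  (w -3, c 13, <D> = A^-7 + A)
V(D4) = -t^(-1/2) - t^(1/2)  (w -1, c 11, <D> = A^-5 + A^-1)
why: 3 values of V(t) split the 4 diagrams


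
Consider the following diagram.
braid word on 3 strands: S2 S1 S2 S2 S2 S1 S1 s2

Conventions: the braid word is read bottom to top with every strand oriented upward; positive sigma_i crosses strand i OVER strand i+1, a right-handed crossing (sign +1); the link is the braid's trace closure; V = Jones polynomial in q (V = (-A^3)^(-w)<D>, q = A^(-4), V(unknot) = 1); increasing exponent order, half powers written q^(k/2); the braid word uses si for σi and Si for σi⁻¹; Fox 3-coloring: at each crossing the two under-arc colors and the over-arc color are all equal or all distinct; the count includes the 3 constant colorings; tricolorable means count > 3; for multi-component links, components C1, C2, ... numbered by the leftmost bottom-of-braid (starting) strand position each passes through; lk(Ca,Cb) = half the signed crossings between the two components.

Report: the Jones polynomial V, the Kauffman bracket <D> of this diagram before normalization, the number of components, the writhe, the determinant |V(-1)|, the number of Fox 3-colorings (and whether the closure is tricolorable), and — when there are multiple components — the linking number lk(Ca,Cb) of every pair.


Jones polynomial: V(q) = q^-8 - 2q^-7 + q^-6 - 2q^-5 + 2q^-4 + q^-2
<D> = A^-10 + 2A^-2 - 2A^2 + A^6 - 2A^10 + A^14; writhe -6
components 1, writhe -6 (8 crossings)
3-colorings: 27 of 3^8, det 9 — tricolorable
note: w = -6 shifts under R1 moves; the (-A^3)^(6) factor cancels that in V


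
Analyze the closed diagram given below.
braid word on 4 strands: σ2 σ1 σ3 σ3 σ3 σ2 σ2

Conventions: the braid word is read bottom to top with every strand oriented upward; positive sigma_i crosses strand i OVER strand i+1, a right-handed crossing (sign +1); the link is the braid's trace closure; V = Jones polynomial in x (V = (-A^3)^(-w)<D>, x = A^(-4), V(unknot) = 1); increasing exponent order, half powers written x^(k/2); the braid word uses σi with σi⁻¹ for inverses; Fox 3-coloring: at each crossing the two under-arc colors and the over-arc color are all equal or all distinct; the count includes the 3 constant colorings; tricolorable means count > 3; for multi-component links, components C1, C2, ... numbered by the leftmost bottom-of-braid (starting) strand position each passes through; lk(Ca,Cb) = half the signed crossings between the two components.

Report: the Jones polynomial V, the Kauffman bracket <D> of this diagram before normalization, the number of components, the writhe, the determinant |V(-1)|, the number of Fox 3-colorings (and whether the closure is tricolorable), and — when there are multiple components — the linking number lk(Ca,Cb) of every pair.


V = x^2 + 2x^4 - 2x^5 + x^6 - 2x^7 + x^8
<D> = -A^-11 + 2A^-7 - A^-3 + 2A - 2A^5 - A^13 (w = +7)
1 component over 7 crossings, w = +7
27 Fox colorings among 3^7, |V(-1)| = 9: tricolorable
why: w = +7 shifts under R1 moves; the (-A^3)^(-7) factor cancels that in V


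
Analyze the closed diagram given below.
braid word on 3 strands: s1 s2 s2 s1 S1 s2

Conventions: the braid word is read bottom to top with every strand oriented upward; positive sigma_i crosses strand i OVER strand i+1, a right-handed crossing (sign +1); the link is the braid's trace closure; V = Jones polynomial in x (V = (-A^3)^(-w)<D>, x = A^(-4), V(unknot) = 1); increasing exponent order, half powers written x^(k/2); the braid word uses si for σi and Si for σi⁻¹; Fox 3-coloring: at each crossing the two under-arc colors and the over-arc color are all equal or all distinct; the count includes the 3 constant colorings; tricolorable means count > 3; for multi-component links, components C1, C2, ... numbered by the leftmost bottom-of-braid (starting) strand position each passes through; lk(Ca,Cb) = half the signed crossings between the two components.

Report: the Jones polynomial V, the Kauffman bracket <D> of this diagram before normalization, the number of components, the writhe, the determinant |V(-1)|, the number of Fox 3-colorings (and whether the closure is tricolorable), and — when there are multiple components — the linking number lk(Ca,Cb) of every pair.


Jones polynomial: V(x) = x + x^3 - x^4
<D> = -A^-4 + 1 + A^8; writhe +4
components 1, writhe +4 (6 crossings)
3-colorings: 9 of 3^6, det 3 — tricolorable
note: V spans 3 powers of x: at least 3 crossings in any diagram


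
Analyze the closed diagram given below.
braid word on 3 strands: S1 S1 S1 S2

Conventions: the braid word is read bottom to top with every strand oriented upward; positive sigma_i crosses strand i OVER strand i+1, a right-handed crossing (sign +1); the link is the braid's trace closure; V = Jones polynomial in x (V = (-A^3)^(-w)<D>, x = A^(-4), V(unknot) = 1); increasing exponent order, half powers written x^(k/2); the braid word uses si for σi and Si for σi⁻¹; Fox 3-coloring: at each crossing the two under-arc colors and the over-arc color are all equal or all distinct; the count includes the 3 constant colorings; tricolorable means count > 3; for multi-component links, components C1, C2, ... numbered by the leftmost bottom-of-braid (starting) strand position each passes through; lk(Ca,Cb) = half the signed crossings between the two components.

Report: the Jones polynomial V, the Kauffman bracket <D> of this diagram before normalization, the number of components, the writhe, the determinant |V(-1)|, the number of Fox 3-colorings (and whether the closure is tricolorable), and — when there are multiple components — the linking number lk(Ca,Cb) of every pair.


Jones polynomial: V(x) = -x^-4 + x^-3 + x^-1
<D> = A^-8 + 1 - A^4; writhe -4
components 1, writhe -4 (4 crossings)
3-colorings: 9 of 3^4, det 3 — tricolorable
note: the span of V is 3, forcing >= 3 crossings in any diagram


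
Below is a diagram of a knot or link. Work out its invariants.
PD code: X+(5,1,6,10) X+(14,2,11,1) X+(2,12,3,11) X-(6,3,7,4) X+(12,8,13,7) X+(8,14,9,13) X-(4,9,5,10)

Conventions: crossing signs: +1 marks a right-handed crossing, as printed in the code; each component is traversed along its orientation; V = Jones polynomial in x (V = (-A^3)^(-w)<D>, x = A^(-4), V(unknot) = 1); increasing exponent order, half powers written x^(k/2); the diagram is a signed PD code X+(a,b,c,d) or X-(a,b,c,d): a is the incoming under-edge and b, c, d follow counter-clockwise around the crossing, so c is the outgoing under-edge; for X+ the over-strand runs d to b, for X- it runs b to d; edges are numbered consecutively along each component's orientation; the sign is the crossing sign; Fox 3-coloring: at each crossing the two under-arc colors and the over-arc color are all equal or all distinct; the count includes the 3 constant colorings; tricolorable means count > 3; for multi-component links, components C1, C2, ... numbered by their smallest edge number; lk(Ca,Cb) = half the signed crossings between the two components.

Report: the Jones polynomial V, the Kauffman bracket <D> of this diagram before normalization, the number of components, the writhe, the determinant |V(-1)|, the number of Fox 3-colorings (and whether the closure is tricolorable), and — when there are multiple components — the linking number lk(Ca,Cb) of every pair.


V(x) = -x^(3/2) - x^(7/2) + x^(9/2) - x^(11/2)
bracket: A^-13 - A^-9 + A^-5 + A^3, w = +3
2 components, writhe +3, over 7 crossings
lk(C1,C2) = +2
det 4, colorings 3 of 3^7 — not tricolorable
observation: w = +3 shifts under R1 moves; the (-A^3)^(-3) factor cancels that in V


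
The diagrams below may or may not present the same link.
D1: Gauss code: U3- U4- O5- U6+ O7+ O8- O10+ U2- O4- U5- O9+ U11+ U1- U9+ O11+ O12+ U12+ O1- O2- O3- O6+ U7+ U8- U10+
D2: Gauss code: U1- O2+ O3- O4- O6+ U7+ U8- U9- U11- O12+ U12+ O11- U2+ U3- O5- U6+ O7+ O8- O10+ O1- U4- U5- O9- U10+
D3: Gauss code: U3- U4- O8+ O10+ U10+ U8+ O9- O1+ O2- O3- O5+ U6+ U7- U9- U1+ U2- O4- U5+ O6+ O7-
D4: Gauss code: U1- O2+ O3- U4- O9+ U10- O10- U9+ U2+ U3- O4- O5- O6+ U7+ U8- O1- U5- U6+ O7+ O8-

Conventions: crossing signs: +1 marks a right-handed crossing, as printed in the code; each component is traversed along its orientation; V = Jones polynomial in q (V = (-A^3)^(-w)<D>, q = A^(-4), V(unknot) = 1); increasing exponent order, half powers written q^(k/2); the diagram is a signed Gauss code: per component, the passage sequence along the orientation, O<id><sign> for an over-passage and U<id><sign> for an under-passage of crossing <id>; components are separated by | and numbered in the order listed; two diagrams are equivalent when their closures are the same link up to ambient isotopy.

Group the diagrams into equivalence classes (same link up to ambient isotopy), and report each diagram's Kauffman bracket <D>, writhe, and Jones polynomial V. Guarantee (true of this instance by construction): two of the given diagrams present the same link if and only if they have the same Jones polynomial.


grouping into links: {D1, D2, D3, D4}
V(D1) = 1  (w 0, c 12, <D> = 1)
V(D2) = 1  (w -2, c 12, <D> = A^-6)
V(D3) = 1  (w 0, c 10, <D> = 1)
D4 (bracket A^-6; 10 crossings at w = -2): V = 1
key observation: one V(q) for all 4 diagrams — one class (guaranteed)


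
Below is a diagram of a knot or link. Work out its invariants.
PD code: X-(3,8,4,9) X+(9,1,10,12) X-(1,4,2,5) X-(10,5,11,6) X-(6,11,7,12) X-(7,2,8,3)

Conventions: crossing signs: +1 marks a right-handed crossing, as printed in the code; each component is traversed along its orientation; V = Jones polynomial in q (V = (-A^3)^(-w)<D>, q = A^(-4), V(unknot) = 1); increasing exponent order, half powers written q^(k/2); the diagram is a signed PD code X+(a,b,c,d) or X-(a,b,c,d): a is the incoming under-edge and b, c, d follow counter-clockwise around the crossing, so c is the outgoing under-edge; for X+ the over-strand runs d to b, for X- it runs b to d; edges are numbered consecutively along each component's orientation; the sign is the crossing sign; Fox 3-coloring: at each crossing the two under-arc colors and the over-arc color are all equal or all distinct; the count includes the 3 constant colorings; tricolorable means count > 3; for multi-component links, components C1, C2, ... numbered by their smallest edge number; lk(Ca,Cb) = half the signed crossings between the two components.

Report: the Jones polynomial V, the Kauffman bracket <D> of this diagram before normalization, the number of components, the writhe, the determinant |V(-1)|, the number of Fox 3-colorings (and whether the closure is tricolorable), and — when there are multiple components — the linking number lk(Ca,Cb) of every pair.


Jones polynomial: V(q) = -q^-6 + q^-5 - q^-4 + 2q^-3 - q^-2 + q^-1
<D> = A^-8 - A^-4 + 2 - A^4 + A^8 - A^12; writhe -4
components 1, writhe -4 (6 crossings)
3-colorings: 3 of 3^6, det 7 — not tricolorable
note: |V(-1)| = 7: so not tricolorable, since 3 does not divide 7


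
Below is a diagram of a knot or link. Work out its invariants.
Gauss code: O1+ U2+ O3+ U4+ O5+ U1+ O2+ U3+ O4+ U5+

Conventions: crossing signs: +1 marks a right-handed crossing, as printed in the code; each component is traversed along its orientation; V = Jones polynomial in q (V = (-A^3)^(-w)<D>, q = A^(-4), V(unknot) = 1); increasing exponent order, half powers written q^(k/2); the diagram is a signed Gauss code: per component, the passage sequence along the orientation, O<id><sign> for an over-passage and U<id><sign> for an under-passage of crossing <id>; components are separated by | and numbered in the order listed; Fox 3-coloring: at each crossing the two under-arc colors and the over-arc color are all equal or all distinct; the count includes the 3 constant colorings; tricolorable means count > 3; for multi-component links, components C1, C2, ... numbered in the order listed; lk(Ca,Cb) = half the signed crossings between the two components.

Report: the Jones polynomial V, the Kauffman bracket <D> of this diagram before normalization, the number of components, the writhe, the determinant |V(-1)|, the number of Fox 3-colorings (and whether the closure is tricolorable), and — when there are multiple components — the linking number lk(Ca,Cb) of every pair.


V(q) = q^2 + q^4 - q^5 + q^6 - q^7
bracket: A^-13 - A^-9 + A^-5 - A^-1 - A^7, w = +5
1 component, writhe +5, over 5 crossings
det 5, colorings 3 of 3^5 — not tricolorable
observation: det 5 = |V(-1)|; not divisible by 3, so not tricolorable


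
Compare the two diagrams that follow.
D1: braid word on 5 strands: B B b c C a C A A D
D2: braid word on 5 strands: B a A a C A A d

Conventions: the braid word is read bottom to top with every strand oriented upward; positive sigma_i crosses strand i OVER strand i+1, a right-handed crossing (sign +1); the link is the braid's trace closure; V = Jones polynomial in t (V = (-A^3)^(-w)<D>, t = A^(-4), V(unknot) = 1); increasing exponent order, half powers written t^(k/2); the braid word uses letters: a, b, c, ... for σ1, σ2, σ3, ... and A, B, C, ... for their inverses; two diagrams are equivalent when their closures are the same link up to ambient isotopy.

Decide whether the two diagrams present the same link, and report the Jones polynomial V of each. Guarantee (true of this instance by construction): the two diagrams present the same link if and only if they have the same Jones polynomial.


equivalent: yes
D1 (bracket A^-12; 10 crossings at w = -4): V = 1
V(D2) = 1  (w -2, c 8, <D> = A^-6)
key observation: D2 (8 crossings) and D1 (10) are Markov-related braid presentations


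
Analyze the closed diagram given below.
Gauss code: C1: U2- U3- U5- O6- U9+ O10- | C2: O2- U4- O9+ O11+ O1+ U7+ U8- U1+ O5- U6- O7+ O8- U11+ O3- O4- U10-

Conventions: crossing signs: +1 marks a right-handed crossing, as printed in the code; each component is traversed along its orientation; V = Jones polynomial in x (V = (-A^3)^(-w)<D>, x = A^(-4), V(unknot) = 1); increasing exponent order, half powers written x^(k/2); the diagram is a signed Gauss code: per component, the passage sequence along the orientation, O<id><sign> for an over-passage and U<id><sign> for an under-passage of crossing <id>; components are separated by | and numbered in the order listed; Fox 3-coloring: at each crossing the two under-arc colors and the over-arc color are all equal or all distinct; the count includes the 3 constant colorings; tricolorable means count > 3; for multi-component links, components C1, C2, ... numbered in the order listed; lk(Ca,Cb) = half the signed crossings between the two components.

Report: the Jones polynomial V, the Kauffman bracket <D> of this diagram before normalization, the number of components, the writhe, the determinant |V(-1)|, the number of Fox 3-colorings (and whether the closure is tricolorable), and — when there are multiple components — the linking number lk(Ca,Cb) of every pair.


V = -x^(-11/2) + x^(-9/2) - x^(-7/2) - x^(-3/2)
<D> = A^-3 + A^5 - A^9 + A^13 (w = -3)
2 components over 11 crossings, w = -3
lk(C1,C2): -2
3 Fox colorings among 3^11, |V(-1)| = 4: not tricolorable
why: span 4 respects span(V) <= c + mu - 1 = 12 for this 2-component diagram


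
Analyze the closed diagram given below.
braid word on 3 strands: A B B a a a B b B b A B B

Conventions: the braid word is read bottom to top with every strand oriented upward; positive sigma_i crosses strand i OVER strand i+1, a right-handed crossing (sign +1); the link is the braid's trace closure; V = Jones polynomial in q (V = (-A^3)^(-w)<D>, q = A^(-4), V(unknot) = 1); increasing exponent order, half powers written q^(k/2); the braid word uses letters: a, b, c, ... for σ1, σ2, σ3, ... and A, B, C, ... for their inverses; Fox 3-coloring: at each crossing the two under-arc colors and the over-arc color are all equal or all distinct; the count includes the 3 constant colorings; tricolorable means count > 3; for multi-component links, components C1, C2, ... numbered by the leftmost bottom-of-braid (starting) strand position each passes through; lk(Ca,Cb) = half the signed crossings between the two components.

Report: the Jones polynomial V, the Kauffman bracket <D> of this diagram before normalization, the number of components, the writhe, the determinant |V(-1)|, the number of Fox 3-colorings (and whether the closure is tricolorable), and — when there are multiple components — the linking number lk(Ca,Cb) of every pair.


V(q) = -q^(-9/2) - q^(-5/2) + q^(-3/2) - q^(-1/2)
bracket: A^-7 - A^-3 + A + A^9, w = -3
2 components, writhe -3, over 13 crossings
lk(C1,C2) = -2
det 4, colorings 3 of 3^13 — not tricolorable
observation: |V(-1)| = 4: so not tricolorable, since 3 does not divide 4


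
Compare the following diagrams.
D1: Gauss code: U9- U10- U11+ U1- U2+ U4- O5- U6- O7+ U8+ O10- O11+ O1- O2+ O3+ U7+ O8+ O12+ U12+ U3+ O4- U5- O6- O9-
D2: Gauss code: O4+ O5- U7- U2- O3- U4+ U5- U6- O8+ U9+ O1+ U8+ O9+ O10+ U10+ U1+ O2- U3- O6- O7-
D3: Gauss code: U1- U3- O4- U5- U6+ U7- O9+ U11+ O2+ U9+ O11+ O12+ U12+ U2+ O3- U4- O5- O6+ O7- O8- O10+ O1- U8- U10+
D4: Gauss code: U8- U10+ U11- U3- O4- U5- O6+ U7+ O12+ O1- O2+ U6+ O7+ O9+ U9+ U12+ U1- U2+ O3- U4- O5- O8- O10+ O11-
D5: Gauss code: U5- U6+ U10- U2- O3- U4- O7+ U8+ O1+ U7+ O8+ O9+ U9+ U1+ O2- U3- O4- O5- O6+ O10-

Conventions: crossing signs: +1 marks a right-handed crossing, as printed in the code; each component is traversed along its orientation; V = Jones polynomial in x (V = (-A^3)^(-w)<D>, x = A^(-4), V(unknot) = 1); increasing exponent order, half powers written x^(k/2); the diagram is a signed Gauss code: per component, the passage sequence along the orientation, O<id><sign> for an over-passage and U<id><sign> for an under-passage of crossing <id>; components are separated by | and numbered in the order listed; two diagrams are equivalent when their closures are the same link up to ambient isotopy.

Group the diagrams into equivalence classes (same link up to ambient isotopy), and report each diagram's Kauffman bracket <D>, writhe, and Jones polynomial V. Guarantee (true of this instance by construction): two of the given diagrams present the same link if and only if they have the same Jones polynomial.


equivalence classes: {D1, D2, D3, D4, D5}
D1 (bracket -A^-12 + A^-8 - A^-4 + 3 - A^4 + A^8 - A^12; 12 crossings at w = 0): V = -x^-3 + x^-2 - x^-1 + 3 - x + x^2 - x^3
D2 (bracket -A^-12 + A^-8 - A^-4 + 3 - A^4 + A^8 - A^12; 10 crossings at w = 0): V = -x^-3 + x^-2 - x^-1 + 3 - x + x^2 - x^3
V(D3) = -x^-3 + x^-2 - x^-1 + 3 - x + x^2 - x^3  (w 0, c 12, <D> = -A^-12 + A^-8 - A^-4 + 3 - A^4 + A^8 - A^12)
V(D4) = -x^-3 + x^-2 - x^-1 + 3 - x + x^2 - x^3  [12 crossings, <D> = -A^-12 + A^-8 - A^-4 + 3 - A^4 + A^8 - A^12, w = 0]
V(D5) = -x^-3 + x^-2 - x^-1 + 3 - x + x^2 - x^3  (w 0, c 10, <D> = -A^-12 + A^-8 - A^-4 + 3 - A^4 + A^8 - A^12)
key observation: all 5 diagrams share one V(x), hence one class
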